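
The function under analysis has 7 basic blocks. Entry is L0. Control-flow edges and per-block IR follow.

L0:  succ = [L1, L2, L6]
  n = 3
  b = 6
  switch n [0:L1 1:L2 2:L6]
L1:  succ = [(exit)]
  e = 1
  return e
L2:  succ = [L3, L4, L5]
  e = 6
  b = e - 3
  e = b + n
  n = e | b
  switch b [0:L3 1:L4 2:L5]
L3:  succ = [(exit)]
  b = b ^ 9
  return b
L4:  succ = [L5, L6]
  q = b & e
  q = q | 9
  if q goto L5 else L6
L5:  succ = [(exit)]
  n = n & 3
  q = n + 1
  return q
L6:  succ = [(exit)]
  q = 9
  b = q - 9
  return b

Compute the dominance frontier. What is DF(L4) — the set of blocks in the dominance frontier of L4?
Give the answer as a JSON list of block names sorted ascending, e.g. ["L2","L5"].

Answer: ["L5", "L6"]

Working:
idom tree: L1←L0 L2←L0 L3←L2 L4←L2 L5←L2 L6←L0
Dom at joins:
  L5: preds {L2,L4}: {L0,L2} ∩ {L0,L2,L4} = {L0,L2}; idom=L2
  L6: preds {L0,L4}: {L0} ∩ {L0,L2,L4} = {L0}; idom=L0

DF walk-up:
  join L5 pred L2: · stop@L2
  join L5 pred L4: L4 stop@L2
  join L6 pred L0: · stop@L0
  join L6 pred L4: L4→L2 stop@L0
  DF(L0)=∅
  DF(L1)=∅
  DF(L2)={L6}
  DF(L3)=∅
  DF(L4)={L5,L6}
  DF(L5)=∅
  DF(L6)=∅

DF(L4) = ["L5", "L6"]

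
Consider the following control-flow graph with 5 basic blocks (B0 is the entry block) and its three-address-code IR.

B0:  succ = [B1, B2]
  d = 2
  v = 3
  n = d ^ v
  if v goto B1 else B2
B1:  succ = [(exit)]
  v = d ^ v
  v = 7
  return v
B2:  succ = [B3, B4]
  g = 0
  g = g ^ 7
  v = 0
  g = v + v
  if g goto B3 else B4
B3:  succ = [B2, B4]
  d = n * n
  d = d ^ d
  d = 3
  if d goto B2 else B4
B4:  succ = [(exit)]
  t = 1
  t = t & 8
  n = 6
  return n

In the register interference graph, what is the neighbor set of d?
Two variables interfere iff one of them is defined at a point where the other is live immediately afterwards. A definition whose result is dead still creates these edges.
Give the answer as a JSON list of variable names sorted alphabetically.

Per-block:
  B0: def={d,n,v} ue=∅
  B1: def={v} ue={d,v}
  B2: def={g,v} ue=∅
  B3: def={d} ue={n}
  B4: def={n,t} ue=∅

Liveness:
  live B0: ∅→{d,n,v}
  live B1: {d,v}→∅
  live B2: {n}→{n}
  live B3: {n}→{n}
  live B4: ∅→∅

Conflict graph:
  d: {n,v}
  g: {n}
  n: {d,g,v}
  t: ∅
  v: {d,n}

N(d) = ["n", "v"]

Answer: ["n", "v"]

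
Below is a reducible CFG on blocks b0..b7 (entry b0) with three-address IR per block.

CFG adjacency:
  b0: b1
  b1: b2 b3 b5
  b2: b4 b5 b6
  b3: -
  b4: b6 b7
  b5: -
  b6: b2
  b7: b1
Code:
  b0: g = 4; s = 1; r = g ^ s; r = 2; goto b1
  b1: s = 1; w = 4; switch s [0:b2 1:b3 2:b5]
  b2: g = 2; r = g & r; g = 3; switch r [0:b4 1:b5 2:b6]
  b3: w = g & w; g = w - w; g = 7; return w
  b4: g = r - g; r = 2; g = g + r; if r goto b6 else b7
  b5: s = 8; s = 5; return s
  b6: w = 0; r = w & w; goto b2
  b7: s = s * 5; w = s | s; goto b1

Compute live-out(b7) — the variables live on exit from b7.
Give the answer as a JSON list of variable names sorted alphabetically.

Per-block:
  b0: {g,r,s} / ∅
  b1: {s,w} / ∅
  b2: {g,r} / {r}
  b3: {g,w} / {g,w}
  b4: {g,r} / {g,r}
  b5: {s} / ∅
  b6: {r,w} / ∅
  b7: {s,w} / {s}

Backward fixpoint:
  b0: in=∅ out={g,r}
  b1: in={g,r} out={g,r,s,w}
  b2: in={r,s} out={g,r,s}
  b3: in={g,w} out=∅
  b4: in={g,r,s} out={g,r,s}
  b5: in=∅ out=∅
  b6: in={s} out={r,s}
  b7: in={g,r,s} out={g,r}

live-out(b7) = ["g", "r"]

Answer: ["g", "r"]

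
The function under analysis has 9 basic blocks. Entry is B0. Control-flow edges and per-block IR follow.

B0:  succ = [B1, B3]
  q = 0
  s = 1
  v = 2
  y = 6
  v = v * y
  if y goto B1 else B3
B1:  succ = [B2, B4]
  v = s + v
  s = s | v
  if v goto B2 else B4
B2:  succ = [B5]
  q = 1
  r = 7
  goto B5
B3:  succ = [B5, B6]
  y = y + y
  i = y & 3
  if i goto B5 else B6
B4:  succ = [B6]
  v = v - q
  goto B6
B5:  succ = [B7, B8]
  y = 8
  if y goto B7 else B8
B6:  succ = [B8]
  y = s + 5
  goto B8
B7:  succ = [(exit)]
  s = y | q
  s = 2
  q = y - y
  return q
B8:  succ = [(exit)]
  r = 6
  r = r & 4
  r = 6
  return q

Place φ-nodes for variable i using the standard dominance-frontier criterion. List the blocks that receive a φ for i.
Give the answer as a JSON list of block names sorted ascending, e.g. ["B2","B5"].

Answer: ["B5", "B6", "B8"]

Analysis:
idom tree: B1←B0 B2←B1 B3←B0 B4←B1 B5←B0 B6←B0 B7←B5 B8←B0
Join-block Dom:
  B5: preds {B2,B3}: {B0,B1,B2} ∩ {B0,B3} = {B0}; idom=B0
  B6: preds {B3,B4}: {B0,B3} ∩ {B0,B1,B4} = {B0}; idom=B0
  B8: preds {B5,B6}: {B0,B5} ∩ {B0,B6} = {B0}; idom=B0

DF walk-up:
  B5←B2: walk B2→B1 to B0
  B5←B3: walk B3 to B0
  B6←B3: walk B3 to B0
  B6←B4: walk B4→B1 to B0
  B8←B5: walk B5 to B0
  B8←B6: walk B6 to B0
  B0: DF=∅
  B1: DF={B5,B6}
  B2: DF={B5}
  B3: DF={B5,B6}
  B4: DF={B6}
  B5: DF={B8}
  B6: DF={B8}
  B7: DF=∅
  B8: DF=∅

φ for i: defs {B3}
  DF⁺ = {B5,B6,B8}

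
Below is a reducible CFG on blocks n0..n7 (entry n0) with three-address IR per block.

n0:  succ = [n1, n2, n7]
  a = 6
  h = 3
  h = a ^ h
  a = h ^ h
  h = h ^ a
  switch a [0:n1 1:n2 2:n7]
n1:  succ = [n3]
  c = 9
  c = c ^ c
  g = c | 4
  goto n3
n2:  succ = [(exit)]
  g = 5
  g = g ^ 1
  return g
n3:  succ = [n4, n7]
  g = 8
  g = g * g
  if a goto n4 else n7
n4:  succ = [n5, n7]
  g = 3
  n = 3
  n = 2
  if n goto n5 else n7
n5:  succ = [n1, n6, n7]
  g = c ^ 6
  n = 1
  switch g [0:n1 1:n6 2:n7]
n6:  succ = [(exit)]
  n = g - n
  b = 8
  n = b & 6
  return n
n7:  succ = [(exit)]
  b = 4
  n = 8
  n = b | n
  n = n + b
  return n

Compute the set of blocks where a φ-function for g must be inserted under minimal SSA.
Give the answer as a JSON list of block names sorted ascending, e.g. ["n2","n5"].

idom tree: n1←n0 n2←n0 n3←n1 n4←n3 n5←n4 n6←n5 n7←n0
Dom at joins:
  n1: preds {n0,n5}: {n0} ∩ {n0,n1,n3,n4,n5} = {n0}; idom=n0
  n7: preds {n0,n3,n4,n5}: {n0} ∩ {n0,n1,n3} ∩ {n0,n1,n3,n4} ∩ {n0,n1,n3,n4,n5} = {n0}; idom=n0

DF walk-up:
  n1←n0: walk · to n0
  n1←n5: walk n5→n4→n3→n1 to n0
  n7←n0: walk · to n0
  n7←n3: walk n3→n1 to n0
  n7←n4: walk n4→n3→n1 to n0
  n7←n5: walk n5→n4→n3→n1 to n0
  DF(n0)=∅
  DF(n1)={n1,n7}
  DF(n2)=∅
  DF(n3)={n1,n7}
  DF(n4)={n1,n7}
  DF(n5)={n1,n7}
  DF(n6)=∅
  DF(n7)=∅

φ for g: defs {n1,n2,n3,n4,n5}
  DF⁺ = {n1,n7}

Answer: ["n1", "n7"]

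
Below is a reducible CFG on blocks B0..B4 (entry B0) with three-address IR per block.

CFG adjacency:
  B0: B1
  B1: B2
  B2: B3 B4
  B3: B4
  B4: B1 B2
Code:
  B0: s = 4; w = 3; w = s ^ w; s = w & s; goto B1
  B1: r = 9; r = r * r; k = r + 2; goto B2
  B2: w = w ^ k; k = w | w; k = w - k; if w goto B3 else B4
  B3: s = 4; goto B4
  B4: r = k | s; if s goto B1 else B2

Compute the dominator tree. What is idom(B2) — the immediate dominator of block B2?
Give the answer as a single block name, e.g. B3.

idom tree: B1←B0 B2←B1 B3←B2 B4←B2
Join-block Dom:
  B1: preds {B0,B4}: {B0} ∩ {B0,B1,B2,B4} = {B0}; idom=B0
  B2: preds {B1,B4}: {B0,B1} ∩ {B0,B1,B2,B4} = {B0,B1}; idom=B1
  B4: preds {B2,B3}: {B0,B1,B2} ∩ {B0,B1,B2,B3} = {B0,B1,B2}; idom=B2

idom(B2) = B1

Answer: B1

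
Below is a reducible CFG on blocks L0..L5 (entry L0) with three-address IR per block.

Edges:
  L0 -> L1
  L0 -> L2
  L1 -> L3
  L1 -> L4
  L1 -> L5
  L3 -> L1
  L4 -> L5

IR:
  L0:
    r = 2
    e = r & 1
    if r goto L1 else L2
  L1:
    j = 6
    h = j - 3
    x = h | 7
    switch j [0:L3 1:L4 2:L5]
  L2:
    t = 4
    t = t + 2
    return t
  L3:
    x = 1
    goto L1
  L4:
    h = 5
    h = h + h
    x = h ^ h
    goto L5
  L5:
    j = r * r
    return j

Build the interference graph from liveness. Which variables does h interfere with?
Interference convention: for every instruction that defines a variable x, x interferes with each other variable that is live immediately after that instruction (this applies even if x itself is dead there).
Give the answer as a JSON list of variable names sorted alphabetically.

def/use:
  L0: def={e,r} ue=∅
  L1: def={h,j,x} ue=∅
  L2: def={t} ue=∅
  L3: def={x} ue=∅
  L4: def={h,x} ue=∅
  L5: def={j} ue={r}

Backward fixpoint:
  L0 li=∅ lo={r}
  L1 li={r} lo={r}
  L2 li=∅ lo=∅
  L3 li={r} lo={r}
  L4 li={r} lo={r}
  L5 li={r} lo=∅

Interference:
  e: {r}
  h: {j,r}
  j: {h,r,x}
  r: {e,h,j,x}
  t: ∅
  x: {j,r}

N(h) = ["j", "r"]

Answer: ["j", "r"]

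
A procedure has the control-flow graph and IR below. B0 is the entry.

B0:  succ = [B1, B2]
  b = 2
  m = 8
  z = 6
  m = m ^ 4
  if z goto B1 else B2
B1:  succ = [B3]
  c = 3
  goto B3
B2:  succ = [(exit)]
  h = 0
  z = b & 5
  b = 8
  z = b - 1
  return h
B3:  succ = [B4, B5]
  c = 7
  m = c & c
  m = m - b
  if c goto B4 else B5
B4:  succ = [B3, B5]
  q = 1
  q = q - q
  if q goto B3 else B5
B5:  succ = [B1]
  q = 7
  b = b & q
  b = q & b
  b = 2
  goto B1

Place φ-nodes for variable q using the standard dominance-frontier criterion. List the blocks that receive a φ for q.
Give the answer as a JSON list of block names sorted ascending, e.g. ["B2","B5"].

Answer: ["B1", "B3", "B5"]

Derivation:
idom tree: B1←B0 B2←B0 B3←B1 B4←B3 B5←B3
Dom at joins:
  B1: preds {B0,B5}: {B0} ∩ {B0,B1,B3,B5} = {B0}; idom=B0
  B3: preds {B1,B4}: {B0,B1} ∩ {B0,B1,B3,B4} = {B0,B1}; idom=B1
  B5: preds {B3,B4}: {B0,B1,B3} ∩ {B0,B1,B3,B4} = {B0,B1,B3}; idom=B3

Frontier:
  join B1 pred B0: · stop@B0
  join B1 pred B5: B5→B3→B1 stop@B0
  join B3 pred B1: · stop@B1
  join B3 pred B4: B4→B3 stop@B1
  join B5 pred B3: · stop@B3
  join B5 pred B4: B4 stop@B3
  B0: DF=∅
  B1: DF={B1}
  B2: DF=∅
  B3: DF={B1,B3}
  B4: DF={B3,B5}
  B5: DF={B1}

φ for q: defs {B4,B5}
  DF⁺ = {B1,B3,B5}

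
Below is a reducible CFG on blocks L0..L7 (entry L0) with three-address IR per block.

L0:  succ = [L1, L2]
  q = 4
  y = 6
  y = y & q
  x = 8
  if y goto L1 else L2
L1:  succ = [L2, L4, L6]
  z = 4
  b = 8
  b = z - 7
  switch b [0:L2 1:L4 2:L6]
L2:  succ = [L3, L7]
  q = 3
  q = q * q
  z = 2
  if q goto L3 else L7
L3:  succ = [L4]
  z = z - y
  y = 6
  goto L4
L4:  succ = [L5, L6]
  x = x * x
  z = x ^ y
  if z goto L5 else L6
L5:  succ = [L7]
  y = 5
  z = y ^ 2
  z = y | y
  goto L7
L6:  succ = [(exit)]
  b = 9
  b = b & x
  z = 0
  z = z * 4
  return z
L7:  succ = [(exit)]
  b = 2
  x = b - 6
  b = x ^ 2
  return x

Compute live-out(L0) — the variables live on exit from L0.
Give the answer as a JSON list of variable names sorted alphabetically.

def/use:
  L0: {q,x,y} / ∅
  L1: {b,z} / ∅
  L2: {q,z} / ∅
  L3: {y,z} / {y,z}
  L4: {x,z} / {x,y}
  L5: {y,z} / ∅
  L6: {b,z} / {x}
  L7: {b,x} / ∅

Live sets:
  L0 li=∅ lo={x,y}
  L1 li={x,y} lo={x,y}
  L2 li={x,y} lo={x,y,z}
  L3 li={x,y,z} lo={x,y}
  L4 li={x,y} lo={x}
  L5 li=∅ lo=∅
  L6 li={x} lo=∅
  L7 li=∅ lo=∅

live-out(L0) = ["x", "y"]

Answer: ["x", "y"]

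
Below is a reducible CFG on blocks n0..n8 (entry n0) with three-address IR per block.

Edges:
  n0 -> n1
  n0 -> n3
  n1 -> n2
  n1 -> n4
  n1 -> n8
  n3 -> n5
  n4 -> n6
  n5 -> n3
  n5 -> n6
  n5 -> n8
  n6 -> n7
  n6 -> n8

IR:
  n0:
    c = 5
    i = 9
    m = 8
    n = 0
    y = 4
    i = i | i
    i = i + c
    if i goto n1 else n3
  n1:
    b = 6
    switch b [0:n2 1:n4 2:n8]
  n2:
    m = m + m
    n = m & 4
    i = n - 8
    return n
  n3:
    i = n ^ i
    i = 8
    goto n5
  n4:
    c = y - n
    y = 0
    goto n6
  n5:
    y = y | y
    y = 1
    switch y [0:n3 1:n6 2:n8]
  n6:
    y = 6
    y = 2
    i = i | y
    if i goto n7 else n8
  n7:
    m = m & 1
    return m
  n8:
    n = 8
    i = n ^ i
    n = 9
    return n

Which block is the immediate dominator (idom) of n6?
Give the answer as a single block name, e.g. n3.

Answer: n0

Working:
idom tree: n1←n0 n2←n1 n3←n0 n4←n1 n5←n3 n6←n0 n7←n6 n8←n0
Dom∩ at merges:
  n3: preds {n0,n5}: {n0} ∩ {n0,n3,n5} = {n0}; idom=n0
  n6: preds {n4,n5}: {n0,n1,n4} ∩ {n0,n3,n5} = {n0}; idom=n0
  n8: preds {n1,n5,n6}: {n0,n1} ∩ {n0,n3,n5} ∩ {n0,n6} = {n0}; idom=n0

idom(n6) = n0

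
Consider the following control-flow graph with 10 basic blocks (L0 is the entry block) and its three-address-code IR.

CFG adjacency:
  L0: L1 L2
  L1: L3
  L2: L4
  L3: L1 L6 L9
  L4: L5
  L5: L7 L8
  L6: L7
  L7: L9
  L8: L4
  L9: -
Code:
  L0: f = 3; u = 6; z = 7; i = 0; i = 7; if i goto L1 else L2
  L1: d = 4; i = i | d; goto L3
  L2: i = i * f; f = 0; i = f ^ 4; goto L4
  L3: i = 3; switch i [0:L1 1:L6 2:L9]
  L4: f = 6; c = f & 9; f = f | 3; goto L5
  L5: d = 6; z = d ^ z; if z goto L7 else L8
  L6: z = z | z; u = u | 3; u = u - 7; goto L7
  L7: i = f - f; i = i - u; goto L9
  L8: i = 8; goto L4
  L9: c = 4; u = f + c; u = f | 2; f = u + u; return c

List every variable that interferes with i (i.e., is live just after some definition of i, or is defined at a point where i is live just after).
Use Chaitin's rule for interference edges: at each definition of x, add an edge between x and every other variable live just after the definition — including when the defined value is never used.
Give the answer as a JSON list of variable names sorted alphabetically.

def/use:
  L0 def {f,i,u,z} use ∅
  L1 def {d,i} use {i}
  L2 def {f,i} use {f,i}
  L3 def {i} use ∅
  L4 def {c,f} use ∅
  L5 def {d,z} use {z}
  L6 def {u,z} use {u,z}
  L7 def {i} use {f,u}
  L8 def {i} use ∅
  L9 def {c,f,u} use {f}

Liveness:
  L0: in=∅ out={f,i,u,z}
  L1: in={f,i,u,z} out={f,u,z}
  L2: in={f,i,u,z} out={u,z}
  L3: in={f,u,z} out={f,i,u,z}
  L4: in={u,z} out={f,u,z}
  L5: in={f,u,z} out={f,u,z}
  L6: in={f,u,z} out={f,u}
  L7: in={f,u} out={f}
  L8: in={u,z} out={u,z}
  L9: in={f} out=∅

Interfere edges:
  c: {f,u,z}
  d: {f,i,u,z}
  f: {c,d,i,u,z}
  i: {d,f,u,z}
  u: {c,d,f,i,z}
  z: {c,d,f,i,u}

N(i) = ["d", "f", "u", "z"]

Answer: ["d", "f", "u", "z"]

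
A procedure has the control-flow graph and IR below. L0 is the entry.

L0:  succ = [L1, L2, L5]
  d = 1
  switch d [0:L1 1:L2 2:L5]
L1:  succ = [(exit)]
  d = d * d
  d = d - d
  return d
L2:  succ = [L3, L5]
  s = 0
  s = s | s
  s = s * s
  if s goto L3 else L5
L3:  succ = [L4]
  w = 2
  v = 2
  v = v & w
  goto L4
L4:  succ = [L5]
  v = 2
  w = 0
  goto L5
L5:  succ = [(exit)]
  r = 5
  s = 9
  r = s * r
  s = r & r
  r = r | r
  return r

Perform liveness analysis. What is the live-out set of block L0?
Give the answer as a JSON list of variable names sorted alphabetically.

Answer: ["d"]

Derivation:
def/use:
  L0: def={d} ue=∅
  L1: def={d} ue={d}
  L2: def={s} ue=∅
  L3: def={v,w} ue=∅
  L4: def={v,w} ue=∅
  L5: def={r,s} ue=∅

Live sets:
  live L0: ∅→{d}
  live L1: {d}→∅
  live L2: ∅→∅
  live L3: ∅→∅
  live L4: ∅→∅
  live L5: ∅→∅

live-out(L0) = ["d"]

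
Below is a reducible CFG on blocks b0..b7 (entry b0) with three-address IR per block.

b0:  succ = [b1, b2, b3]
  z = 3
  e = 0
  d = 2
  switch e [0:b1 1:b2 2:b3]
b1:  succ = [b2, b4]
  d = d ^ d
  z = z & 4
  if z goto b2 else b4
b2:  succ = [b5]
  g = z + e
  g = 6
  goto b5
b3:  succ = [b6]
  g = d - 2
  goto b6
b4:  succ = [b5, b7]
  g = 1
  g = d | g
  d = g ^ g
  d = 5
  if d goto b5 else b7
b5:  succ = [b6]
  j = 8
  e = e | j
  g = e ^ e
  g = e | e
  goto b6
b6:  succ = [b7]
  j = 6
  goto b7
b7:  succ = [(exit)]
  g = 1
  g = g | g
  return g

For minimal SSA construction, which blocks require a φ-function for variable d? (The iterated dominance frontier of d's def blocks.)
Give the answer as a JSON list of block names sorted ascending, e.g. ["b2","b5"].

idom tree: b1←b0 b2←b0 b3←b0 b4←b1 b5←b0 b6←b0 b7←b0
Join-block Dom:
  b2: preds {b0,b1}: {b0} ∩ {b0,b1} = {b0}; idom=b0
  b5: preds {b2,b4}: {b0,b2} ∩ {b0,b1,b4} = {b0}; idom=b0
  b6: preds {b3,b5}: {b0,b3} ∩ {b0,b5} = {b0}; idom=b0
  b7: preds {b4,b6}: {b0,b1,b4} ∩ {b0,b6} = {b0}; idom=b0

DF derivation:
  join b2 pred b0: · stop@b0
  join b2 pred b1: b1 stop@b0
  join b5 pred b2: b2 stop@b0
  join b5 pred b4: b4→b1 stop@b0
  join b6 pred b3: b3 stop@b0
  join b6 pred b5: b5 stop@b0
  join b7 pred b4: b4→b1 stop@b0
  join b7 pred b6: b6 stop@b0
  b0: DF=∅
  b1: DF={b2,b5,b7}
  b2: DF={b5}
  b3: DF={b6}
  b4: DF={b5,b7}
  b5: DF={b6}
  b6: DF={b7}
  b7: DF=∅

φ for d: defs {b0,b1,b4}
  DF⁺ = {b2,b5,b6,b7}

Answer: ["b2", "b5", "b6", "b7"]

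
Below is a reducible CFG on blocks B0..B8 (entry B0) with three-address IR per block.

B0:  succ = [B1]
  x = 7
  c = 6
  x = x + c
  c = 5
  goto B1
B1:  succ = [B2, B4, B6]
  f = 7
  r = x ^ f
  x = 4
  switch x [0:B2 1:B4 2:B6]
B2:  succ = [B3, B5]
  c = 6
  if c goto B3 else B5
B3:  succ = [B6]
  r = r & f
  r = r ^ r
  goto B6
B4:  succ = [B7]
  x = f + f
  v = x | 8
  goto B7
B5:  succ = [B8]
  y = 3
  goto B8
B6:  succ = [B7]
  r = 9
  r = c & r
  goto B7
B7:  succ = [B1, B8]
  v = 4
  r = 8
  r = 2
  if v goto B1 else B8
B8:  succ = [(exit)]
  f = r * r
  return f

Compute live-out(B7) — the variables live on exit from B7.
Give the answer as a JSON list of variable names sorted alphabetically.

Answer: ["c", "r", "x"]

Analysis:
Block summaries:
  B0: {c,x} / ∅
  B1: {f,r,x} / {x}
  B2: {c} / ∅
  B3: {r} / {f,r}
  B4: {v,x} / {f}
  B5: {y} / ∅
  B6: {r} / {c}
  B7: {r,v} / ∅
  B8: {f} / {r}

Liveness:
  B0: in=∅ out={c,x}
  B1: in={c,x} out={c,f,r,x}
  B2: in={f,r,x} out={c,f,r,x}
  B3: in={c,f,r,x} out={c,x}
  B4: in={c,f} out={c,x}
  B5: in={r} out={r}
  B6: in={c,x} out={c,x}
  B7: in={c,x} out={c,r,x}
  B8: in={r} out=∅

live-out(B7) = ["c", "r", "x"]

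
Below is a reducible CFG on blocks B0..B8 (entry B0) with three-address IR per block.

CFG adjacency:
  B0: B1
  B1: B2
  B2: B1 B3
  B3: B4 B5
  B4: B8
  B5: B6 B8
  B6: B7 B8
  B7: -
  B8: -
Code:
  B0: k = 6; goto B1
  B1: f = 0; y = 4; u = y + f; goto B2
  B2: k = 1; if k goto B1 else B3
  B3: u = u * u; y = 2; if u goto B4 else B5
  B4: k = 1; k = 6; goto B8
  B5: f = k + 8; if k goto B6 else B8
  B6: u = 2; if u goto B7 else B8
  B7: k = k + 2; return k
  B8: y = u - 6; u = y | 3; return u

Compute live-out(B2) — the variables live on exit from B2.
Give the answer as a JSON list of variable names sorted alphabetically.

Per-block:
  B0 def {k} use ∅
  B1 def {f,u,y} use ∅
  B2 def {k} use ∅
  B3 def {u,y} use {u}
  B4 def {k} use ∅
  B5 def {f} use {k}
  B6 def {u} use ∅
  B7 def {k} use {k}
  B8 def {u,y} use {u}

Live sets:
  B0: in=∅ out=∅
  B1: in=∅ out={u}
  B2: in={u} out={k,u}
  B3: in={k,u} out={k,u}
  B4: in={u} out={u}
  B5: in={k,u} out={k,u}
  B6: in={k} out={k,u}
  B7: in={k} out=∅
  B8: in={u} out=∅

live-out(B2) = ["k", "u"]

Answer: ["k", "u"]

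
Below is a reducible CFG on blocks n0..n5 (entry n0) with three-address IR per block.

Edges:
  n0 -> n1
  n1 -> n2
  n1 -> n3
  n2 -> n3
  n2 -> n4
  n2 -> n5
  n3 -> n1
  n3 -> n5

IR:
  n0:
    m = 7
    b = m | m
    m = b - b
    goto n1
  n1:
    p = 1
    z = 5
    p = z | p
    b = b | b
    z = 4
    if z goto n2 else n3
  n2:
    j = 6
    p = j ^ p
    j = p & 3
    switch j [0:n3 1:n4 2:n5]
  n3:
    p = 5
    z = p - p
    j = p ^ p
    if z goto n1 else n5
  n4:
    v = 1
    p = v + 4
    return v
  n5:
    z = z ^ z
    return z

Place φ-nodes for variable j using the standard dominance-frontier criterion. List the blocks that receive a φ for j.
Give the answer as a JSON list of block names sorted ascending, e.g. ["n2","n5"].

Answer: ["n1", "n3", "n5"]

Derivation:
idom tree: n1←n0 n2←n1 n3←n1 n4←n2 n5←n1
Join-block Dom:
  n1: preds {n0,n3}: {n0} ∩ {n0,n1,n3} = {n0}; idom=n0
  n3: preds {n1,n2}: {n0,n1} ∩ {n0,n1,n2} = {n0,n1}; idom=n1
  n5: preds {n2,n3}: {n0,n1,n2} ∩ {n0,n1,n3} = {n0,n1}; idom=n1

DF derivation:
  join n1 pred n0: · stop@n0
  join n1 pred n3: n3→n1 stop@n0
  join n3 pred n1: · stop@n1
  join n3 pred n2: n2 stop@n1
  join n5 pred n2: n2 stop@n1
  join n5 pred n3: n3 stop@n1
  DF(n0)=∅
  DF(n1)={n1}
  DF(n2)={n3,n5}
  DF(n3)={n1,n5}
  DF(n4)=∅
  DF(n5)=∅

φ for j: defs {n2,n3}
  DF⁺ = {n1,n3,n5}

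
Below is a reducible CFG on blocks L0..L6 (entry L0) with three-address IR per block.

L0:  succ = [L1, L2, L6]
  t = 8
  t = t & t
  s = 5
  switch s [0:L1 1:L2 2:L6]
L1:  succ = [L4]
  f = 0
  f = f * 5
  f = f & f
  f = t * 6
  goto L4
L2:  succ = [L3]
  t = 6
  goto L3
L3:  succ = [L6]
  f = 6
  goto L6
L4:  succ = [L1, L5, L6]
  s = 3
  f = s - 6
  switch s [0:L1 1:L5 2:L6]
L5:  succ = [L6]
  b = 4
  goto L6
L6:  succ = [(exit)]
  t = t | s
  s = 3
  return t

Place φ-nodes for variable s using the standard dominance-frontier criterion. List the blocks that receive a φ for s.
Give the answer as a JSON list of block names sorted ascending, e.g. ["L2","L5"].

idom tree: L1←L0 L2←L0 L3←L2 L4←L1 L5←L4 L6←L0
Join-block Dom:
  L1: preds {L0,L4}: {L0} ∩ {L0,L1,L4} = {L0}; idom=L0
  L6: preds {L0,L3,L4,L5}: {L0} ∩ {L0,L2,L3} ∩ {L0,L1,L4} ∩ {L0,L1,L4,L5} = {L0}; idom=L0

DF walk-up:
  L1←L0: walk · to L0
  L1←L4: walk L4→L1 to L0
  L6←L0: walk · to L0
  L6←L3: walk L3→L2 to L0
  L6←L4: walk L4→L1 to L0
  L6←L5: walk L5→L4→L1 to L0
  L0: DF=∅
  L1: DF={L1,L6}
  L2: DF={L6}
  L3: DF={L6}
  L4: DF={L1,L6}
  L5: DF={L6}
  L6: DF=∅

φ for s: defs {L0,L4,L6}
  DF⁺ = {L1,L6}

Answer: ["L1", "L6"]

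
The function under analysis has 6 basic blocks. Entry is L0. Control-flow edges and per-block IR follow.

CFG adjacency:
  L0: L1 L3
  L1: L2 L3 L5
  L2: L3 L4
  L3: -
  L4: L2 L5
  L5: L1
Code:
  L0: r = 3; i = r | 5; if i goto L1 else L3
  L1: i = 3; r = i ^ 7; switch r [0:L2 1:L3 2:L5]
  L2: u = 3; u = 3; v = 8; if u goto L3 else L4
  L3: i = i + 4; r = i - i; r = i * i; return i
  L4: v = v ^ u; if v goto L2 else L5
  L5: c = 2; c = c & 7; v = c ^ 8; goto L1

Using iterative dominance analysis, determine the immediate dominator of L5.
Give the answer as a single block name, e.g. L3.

idom tree: L1←L0 L2←L1 L3←L0 L4←L2 L5←L1
Dom at joins:
  L1: preds {L0,L5}: {L0} ∩ {L0,L1,L5} = {L0}; idom=L0
  L2: preds {L1,L4}: {L0,L1} ∩ {L0,L1,L2,L4} = {L0,L1}; idom=L1
  L3: preds {L0,L1,L2}: {L0} ∩ {L0,L1} ∩ {L0,L1,L2} = {L0}; idom=L0
  L5: preds {L1,L4}: {L0,L1} ∩ {L0,L1,L2,L4} = {L0,L1}; idom=L1

idom(L5) = L1

Answer: L1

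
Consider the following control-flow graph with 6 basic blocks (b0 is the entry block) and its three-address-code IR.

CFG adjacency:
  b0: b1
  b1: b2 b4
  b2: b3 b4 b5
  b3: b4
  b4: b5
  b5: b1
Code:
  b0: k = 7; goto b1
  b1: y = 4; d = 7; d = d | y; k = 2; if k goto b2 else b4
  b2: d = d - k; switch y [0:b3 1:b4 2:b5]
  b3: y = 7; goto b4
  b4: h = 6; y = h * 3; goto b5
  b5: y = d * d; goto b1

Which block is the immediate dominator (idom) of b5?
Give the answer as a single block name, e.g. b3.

idom tree: b1←b0 b2←b1 b3←b2 b4←b1 b5←b1
Dom at joins:
  b1: preds {b0,b5}: {b0} ∩ {b0,b1,b5} = {b0}; idom=b0
  b4: preds {b1,b2,b3}: {b0,b1} ∩ {b0,b1,b2} ∩ {b0,b1,b2,b3} = {b0,b1}; idom=b1
  b5: preds {b2,b4}: {b0,b1,b2} ∩ {b0,b1,b4} = {b0,b1}; idom=b1

idom(b5) = b1

Answer: b1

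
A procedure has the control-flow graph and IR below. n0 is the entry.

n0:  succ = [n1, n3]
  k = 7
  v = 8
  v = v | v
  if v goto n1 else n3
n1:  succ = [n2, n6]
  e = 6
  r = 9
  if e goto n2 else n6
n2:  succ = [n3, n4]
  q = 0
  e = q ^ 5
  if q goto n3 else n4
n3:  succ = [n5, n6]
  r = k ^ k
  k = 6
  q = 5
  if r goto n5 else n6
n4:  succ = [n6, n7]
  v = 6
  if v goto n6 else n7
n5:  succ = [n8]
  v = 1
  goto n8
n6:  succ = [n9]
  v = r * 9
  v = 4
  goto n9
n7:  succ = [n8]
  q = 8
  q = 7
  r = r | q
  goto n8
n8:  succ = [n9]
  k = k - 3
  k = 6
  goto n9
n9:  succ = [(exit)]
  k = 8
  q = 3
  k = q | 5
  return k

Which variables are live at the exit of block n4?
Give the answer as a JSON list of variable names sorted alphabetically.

Answer: ["k", "r"]

Derivation:
Block summaries:
  n0: {k,v} / ∅
  n1: {e,r} / ∅
  n2: {e,q} / ∅
  n3: {k,q,r} / {k}
  n4: {v} / ∅
  n5: {v} / ∅
  n6: {v} / {r}
  n7: {q,r} / {r}
  n8: {k} / {k}
  n9: {k,q} / ∅

Live sets:
  n0: in=∅ out={k}
  n1: in={k} out={k,r}
  n2: in={k,r} out={k,r}
  n3: in={k} out={k,r}
  n4: in={k,r} out={k,r}
  n5: in={k} out={k}
  n6: in={r} out=∅
  n7: in={k,r} out={k}
  n8: in={k} out=∅
  n9: in=∅ out=∅

live-out(n4) = ["k", "r"]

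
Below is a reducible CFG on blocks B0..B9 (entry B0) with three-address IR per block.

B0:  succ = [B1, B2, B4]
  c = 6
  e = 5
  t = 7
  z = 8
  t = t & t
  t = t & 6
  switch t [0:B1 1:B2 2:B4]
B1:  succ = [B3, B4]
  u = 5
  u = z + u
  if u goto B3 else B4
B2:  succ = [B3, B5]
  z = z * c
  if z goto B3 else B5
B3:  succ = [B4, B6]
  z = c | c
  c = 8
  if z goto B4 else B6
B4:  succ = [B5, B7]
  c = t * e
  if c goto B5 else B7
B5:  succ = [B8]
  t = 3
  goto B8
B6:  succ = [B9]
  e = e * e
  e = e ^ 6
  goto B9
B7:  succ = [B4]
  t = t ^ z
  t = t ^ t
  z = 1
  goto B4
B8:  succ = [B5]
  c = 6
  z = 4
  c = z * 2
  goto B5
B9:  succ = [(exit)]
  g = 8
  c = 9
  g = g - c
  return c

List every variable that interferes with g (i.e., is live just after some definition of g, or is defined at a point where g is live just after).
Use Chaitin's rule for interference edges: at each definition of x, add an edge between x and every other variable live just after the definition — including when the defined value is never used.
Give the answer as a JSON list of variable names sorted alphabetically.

Answer: ["c"]

Analysis:
Per-block:
  B0: {c,e,t,z} / ∅
  B1: {u} / {z}
  B2: {z} / {c,z}
  B3: {c,z} / {c}
  B4: {c} / {e,t}
  B5: {t} / ∅
  B6: {e} / {e}
  B7: {t,z} / {t,z}
  B8: {c,z} / ∅
  B9: {c,g} / ∅

Liveness:
  live B0: ∅→{c,e,t,z}
  live B1: {c,e,t,z}→{c,e,t,z}
  live B2: {c,e,t,z}→{c,e,t}
  live B3: {c,e,t}→{e,t,z}
  live B4: {e,t,z}→{e,t,z}
  live B5: ∅→∅
  live B6: {e}→∅
  live B7: {e,t,z}→{e,t,z}
  live B8: ∅→∅
  live B9: ∅→∅

Interference:
  c: {e,g,t,u,z}
  e: {c,t,u,z}
  g: {c}
  t: {c,e,u,z}
  u: {c,e,t,z}
  z: {c,e,t,u}

N(g) = ["c"]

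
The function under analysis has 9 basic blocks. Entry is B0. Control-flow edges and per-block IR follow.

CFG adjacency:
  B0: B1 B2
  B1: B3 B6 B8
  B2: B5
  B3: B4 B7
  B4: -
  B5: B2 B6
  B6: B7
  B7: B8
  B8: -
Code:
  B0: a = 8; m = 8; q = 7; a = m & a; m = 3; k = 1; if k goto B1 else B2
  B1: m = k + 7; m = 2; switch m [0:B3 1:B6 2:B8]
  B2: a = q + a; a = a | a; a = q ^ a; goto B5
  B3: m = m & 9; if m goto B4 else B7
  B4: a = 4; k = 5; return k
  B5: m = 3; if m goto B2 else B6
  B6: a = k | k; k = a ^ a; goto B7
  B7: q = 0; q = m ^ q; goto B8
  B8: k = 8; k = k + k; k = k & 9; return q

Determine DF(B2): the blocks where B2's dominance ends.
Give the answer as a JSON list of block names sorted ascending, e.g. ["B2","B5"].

idom tree: B1←B0 B2←B0 B3←B1 B4←B3 B5←B2 B6←B0 B7←B0 B8←B0
Dom at joins:
  B2: preds {B0,B5}: {B0} ∩ {B0,B2,B5} = {B0}; idom=B0
  B6: preds {B1,B5}: {B0,B1} ∩ {B0,B2,B5} = {B0}; idom=B0
  B7: preds {B3,B6}: {B0,B1,B3} ∩ {B0,B6} = {B0}; idom=B0
  B8: preds {B1,B7}: {B0,B1} ∩ {B0,B7} = {B0}; idom=B0

Frontier:
  join B2 pred B0: · stop@B0
  join B2 pred B5: B5→B2 stop@B0
  join B6 pred B1: B1 stop@B0
  join B6 pred B5: B5→B2 stop@B0
  join B7 pred B3: B3→B1 stop@B0
  join B7 pred B6: B6 stop@B0
  join B8 pred B1: B1 stop@B0
  join B8 pred B7: B7 stop@B0
  B0: DF=∅
  B1: DF={B6,B7,B8}
  B2: DF={B2,B6}
  B3: DF={B7}
  B4: DF=∅
  B5: DF={B2,B6}
  B6: DF={B7}
  B7: DF={B8}
  B8: DF=∅

DF(B2) = ["B2", "B6"]

Answer: ["B2", "B6"]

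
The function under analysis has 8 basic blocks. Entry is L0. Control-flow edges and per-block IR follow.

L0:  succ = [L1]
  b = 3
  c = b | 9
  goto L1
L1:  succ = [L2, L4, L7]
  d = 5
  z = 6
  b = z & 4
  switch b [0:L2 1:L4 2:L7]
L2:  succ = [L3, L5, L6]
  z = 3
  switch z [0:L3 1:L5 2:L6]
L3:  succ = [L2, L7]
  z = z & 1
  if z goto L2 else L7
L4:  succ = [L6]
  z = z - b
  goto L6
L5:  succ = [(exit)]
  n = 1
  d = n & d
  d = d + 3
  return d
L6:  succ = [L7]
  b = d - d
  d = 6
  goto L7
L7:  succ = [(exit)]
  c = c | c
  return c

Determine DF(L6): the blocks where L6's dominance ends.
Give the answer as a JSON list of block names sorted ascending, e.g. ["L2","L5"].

idom tree: L1←L0 L2←L1 L3←L2 L4←L1 L5←L2 L6←L1 L7←L1
Dom∩ at merges:
  L2: preds {L1,L3}: {L0,L1} ∩ {L0,L1,L2,L3} = {L0,L1}; idom=L1
  L6: preds {L2,L4}: {L0,L1,L2} ∩ {L0,L1,L4} = {L0,L1}; idom=L1
  L7: preds {L1,L3,L6}: {L0,L1} ∩ {L0,L1,L2,L3} ∩ {L0,L1,L6} = {L0,L1}; idom=L1

DF walk-up:
  L2←L1: walk · to L1
  L2←L3: walk L3→L2 to L1
  L6←L2: walk L2 to L1
  L6←L4: walk L4 to L1
  L7←L1: walk · to L1
  L7←L3: walk L3→L2 to L1
  L7←L6: walk L6 to L1
  L0: DF=∅
  L1: DF=∅
  L2: DF={L2,L6,L7}
  L3: DF={L2,L7}
  L4: DF={L6}
  L5: DF=∅
  L6: DF={L7}
  L7: DF=∅

DF(L6) = ["L7"]

Answer: ["L7"]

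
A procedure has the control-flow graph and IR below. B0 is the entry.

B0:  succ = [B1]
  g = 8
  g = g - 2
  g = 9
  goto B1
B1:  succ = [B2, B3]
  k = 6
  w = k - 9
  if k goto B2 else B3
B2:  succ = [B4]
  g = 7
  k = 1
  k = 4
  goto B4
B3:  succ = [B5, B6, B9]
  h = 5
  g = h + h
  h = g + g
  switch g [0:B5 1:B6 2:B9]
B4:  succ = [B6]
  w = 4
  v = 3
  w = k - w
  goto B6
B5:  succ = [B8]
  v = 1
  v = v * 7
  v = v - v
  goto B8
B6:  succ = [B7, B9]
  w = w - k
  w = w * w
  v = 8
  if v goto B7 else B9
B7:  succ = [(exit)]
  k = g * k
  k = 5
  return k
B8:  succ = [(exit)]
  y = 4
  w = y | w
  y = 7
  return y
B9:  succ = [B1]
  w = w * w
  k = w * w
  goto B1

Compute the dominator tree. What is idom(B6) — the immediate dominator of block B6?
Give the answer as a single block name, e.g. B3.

idom tree: B1←B0 B2←B1 B3←B1 B4←B2 B5←B3 B6←B1 B7←B6 B8←B5 B9←B1
Join-block Dom:
  B1: preds {B0,B9}: {B0} ∩ {B0,B1,B9} = {B0}; idom=B0
  B6: preds {B3,B4}: {B0,B1,B3} ∩ {B0,B1,B2,B4} = {B0,B1}; idom=B1
  B9: preds {B3,B6}: {B0,B1,B3} ∩ {B0,B1,B6} = {B0,B1}; idom=B1

idom(B6) = B1

Answer: B1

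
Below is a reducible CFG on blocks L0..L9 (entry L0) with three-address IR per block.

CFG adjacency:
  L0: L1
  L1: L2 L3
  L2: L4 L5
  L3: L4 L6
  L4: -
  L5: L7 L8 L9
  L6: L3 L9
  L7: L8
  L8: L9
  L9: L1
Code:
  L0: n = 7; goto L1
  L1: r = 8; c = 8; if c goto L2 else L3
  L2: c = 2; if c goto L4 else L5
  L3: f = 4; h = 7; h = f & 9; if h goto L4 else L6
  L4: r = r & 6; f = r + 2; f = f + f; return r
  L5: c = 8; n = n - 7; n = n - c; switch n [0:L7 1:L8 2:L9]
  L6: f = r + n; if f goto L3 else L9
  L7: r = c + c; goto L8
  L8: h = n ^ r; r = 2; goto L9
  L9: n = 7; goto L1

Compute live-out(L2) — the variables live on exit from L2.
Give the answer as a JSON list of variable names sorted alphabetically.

Block summaries:
  L0: def={n} ue=∅
  L1: def={c,r} ue=∅
  L2: def={c} ue=∅
  L3: def={f,h} ue=∅
  L4: def={f,r} ue={r}
  L5: def={c,n} ue={n}
  L6: def={f} ue={n,r}
  L7: def={r} ue={c}
  L8: def={h,r} ue={n,r}
  L9: def={n} ue=∅

Live sets:
  L0: in=∅ out={n}
  L1: in={n} out={n,r}
  L2: in={n,r} out={n,r}
  L3: in={n,r} out={n,r}
  L4: in={r} out=∅
  L5: in={n,r} out={c,n,r}
  L6: in={n,r} out={n,r}
  L7: in={c,n} out={n,r}
  L8: in={n,r} out=∅
  L9: in=∅ out={n}

live-out(L2) = ["n", "r"]

Answer: ["n", "r"]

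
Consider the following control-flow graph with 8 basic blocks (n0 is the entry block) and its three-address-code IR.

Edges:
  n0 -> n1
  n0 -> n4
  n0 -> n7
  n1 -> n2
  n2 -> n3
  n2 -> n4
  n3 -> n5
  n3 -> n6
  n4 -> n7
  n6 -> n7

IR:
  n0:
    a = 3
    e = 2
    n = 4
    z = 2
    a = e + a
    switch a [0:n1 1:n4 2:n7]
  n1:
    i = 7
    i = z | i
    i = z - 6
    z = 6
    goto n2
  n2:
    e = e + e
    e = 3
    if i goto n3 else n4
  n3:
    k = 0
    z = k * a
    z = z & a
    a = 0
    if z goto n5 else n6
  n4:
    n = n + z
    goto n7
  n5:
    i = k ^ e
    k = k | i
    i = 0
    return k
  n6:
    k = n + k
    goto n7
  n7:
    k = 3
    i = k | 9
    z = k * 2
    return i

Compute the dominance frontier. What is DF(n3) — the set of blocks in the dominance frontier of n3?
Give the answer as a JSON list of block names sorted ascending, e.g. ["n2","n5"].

Answer: ["n7"]

Analysis:
idom tree: n1←n0 n2←n1 n3←n2 n4←n0 n5←n3 n6←n3 n7←n0
Dom at joins:
  n4: preds {n0,n2}: {n0} ∩ {n0,n1,n2} = {n0}; idom=n0
  n7: preds {n0,n4,n6}: {n0} ∩ {n0,n4} ∩ {n0,n1,n2,n3,n6} = {n0}; idom=n0

DF derivation:
  n4←n0: walk · to n0
  n4←n2: walk n2→n1 to n0
  n7←n0: walk · to n0
  n7←n4: walk n4 to n0
  n7←n6: walk n6→n3→n2→n1 to n0
  n0: DF=∅
  n1: DF={n4,n7}
  n2: DF={n4,n7}
  n3: DF={n7}
  n4: DF={n7}
  n5: DF=∅
  n6: DF={n7}
  n7: DF=∅

DF(n3) = ["n7"]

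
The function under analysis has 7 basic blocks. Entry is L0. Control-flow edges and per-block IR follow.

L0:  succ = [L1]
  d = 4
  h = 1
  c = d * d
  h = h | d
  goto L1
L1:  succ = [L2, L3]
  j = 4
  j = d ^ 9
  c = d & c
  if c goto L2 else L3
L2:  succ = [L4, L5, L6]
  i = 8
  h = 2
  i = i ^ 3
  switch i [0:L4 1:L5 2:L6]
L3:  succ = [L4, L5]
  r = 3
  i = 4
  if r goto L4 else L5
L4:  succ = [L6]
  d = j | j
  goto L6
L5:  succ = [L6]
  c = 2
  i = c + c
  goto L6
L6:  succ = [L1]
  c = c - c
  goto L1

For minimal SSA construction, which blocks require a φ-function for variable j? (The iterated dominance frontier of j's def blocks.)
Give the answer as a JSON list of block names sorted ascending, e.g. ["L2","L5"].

Answer: ["L1"]

Working:
idom tree: L1←L0 L2←L1 L3←L1 L4←L1 L5←L1 L6←L1
Dom at joins:
  L1: preds {L0,L6}: {L0} ∩ {L0,L1,L6} = {L0}; idom=L0
  L4: preds {L2,L3}: {L0,L1,L2} ∩ {L0,L1,L3} = {L0,L1}; idom=L1
  L5: preds {L2,L3}: {L0,L1,L2} ∩ {L0,L1,L3} = {L0,L1}; idom=L1
  L6: preds {L2,L4,L5}: {L0,L1,L2} ∩ {L0,L1,L4} ∩ {L0,L1,L5} = {L0,L1}; idom=L1

DF walk-up:
  join L1 pred L0: · stop@L0
  join L1 pred L6: L6→L1 stop@L0
  join L4 pred L2: L2 stop@L1
  join L4 pred L3: L3 stop@L1
  join L5 pred L2: L2 stop@L1
  join L5 pred L3: L3 stop@L1
  join L6 pred L2: L2 stop@L1
  join L6 pred L4: L4 stop@L1
  join L6 pred L5: L5 stop@L1
  DF(L0)=∅
  DF(L1)={L1}
  DF(L2)={L4,L5,L6}
  DF(L3)={L4,L5}
  DF(L4)={L6}
  DF(L5)={L6}
  DF(L6)={L1}

φ for j: defs {L1}
  DF⁺ = {L1}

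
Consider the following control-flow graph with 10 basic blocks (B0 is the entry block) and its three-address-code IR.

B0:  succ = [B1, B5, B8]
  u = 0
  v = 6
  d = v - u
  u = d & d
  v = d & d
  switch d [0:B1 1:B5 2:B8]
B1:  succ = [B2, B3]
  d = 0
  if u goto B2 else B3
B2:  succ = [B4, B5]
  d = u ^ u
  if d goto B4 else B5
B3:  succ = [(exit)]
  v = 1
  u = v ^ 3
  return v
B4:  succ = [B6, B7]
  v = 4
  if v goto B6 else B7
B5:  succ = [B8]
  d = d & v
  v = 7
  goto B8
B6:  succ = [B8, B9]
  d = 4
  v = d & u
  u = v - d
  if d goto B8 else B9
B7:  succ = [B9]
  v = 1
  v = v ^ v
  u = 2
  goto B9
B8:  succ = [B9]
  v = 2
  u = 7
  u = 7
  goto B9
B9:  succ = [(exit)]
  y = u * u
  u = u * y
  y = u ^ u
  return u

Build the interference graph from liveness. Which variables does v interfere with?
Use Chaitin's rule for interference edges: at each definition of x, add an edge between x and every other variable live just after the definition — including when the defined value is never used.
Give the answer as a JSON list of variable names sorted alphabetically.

Per-block:
  B0: {d,u,v} / ∅
  B1: {d} / {u}
  B2: {d} / {u}
  B3: {u,v} / ∅
  B4: {v} / ∅
  B5: {d,v} / {d,v}
  B6: {d,u,v} / {u}
  B7: {u,v} / ∅
  B8: {u,v} / ∅
  B9: {u,y} / {u}

Liveness:
  live B0: ∅→{d,u,v}
  live B1: {u,v}→{u,v}
  live B2: {u,v}→{d,u,v}
  live B3: ∅→∅
  live B4: {u}→{u}
  live B5: {d,v}→∅
  live B6: {u}→{u}
  live B7: ∅→{u}
  live B8: ∅→{u}
  live B9: {u}→∅

Interference:
  d: {u,v}
  u: {d,v,y}
  v: {d,u}
  y: {u}

N(v) = ["d", "u"]

Answer: ["d", "u"]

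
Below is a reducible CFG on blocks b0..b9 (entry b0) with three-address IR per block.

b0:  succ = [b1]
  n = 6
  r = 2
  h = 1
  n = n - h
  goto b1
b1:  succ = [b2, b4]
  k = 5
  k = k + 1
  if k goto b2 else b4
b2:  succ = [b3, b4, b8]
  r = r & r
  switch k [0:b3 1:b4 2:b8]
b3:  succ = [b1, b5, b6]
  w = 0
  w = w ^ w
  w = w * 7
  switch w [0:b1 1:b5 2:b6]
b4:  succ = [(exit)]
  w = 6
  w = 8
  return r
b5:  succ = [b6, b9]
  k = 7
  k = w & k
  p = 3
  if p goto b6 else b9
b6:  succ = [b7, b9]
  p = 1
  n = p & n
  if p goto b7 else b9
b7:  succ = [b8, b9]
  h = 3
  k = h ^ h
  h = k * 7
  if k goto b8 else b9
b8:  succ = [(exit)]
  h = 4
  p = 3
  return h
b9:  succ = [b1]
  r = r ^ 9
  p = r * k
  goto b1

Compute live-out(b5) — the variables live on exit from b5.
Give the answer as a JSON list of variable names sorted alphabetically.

Per-block:
  b0: {h,n,r} / ∅
  b1: {k} / ∅
  b2: {r} / {k,r}
  b3: {w} / ∅
  b4: {w} / {r}
  b5: {k,p} / {w}
  b6: {n,p} / {n}
  b7: {h,k} / ∅
  b8: {h,p} / ∅
  b9: {p,r} / {k,r}

Live sets:
  b0: in=∅ out={n,r}
  b1: in={n,r} out={k,n,r}
  b2: in={k,n,r} out={k,n,r}
  b3: in={k,n,r} out={k,n,r,w}
  b4: in={r} out=∅
  b5: in={n,r,w} out={k,n,r}
  b6: in={k,n,r} out={k,n,r}
  b7: in={n,r} out={k,n,r}
  b8: in=∅ out=∅
  b9: in={k,n,r} out={n,r}

live-out(b5) = ["k", "n", "r"]

Answer: ["k", "n", "r"]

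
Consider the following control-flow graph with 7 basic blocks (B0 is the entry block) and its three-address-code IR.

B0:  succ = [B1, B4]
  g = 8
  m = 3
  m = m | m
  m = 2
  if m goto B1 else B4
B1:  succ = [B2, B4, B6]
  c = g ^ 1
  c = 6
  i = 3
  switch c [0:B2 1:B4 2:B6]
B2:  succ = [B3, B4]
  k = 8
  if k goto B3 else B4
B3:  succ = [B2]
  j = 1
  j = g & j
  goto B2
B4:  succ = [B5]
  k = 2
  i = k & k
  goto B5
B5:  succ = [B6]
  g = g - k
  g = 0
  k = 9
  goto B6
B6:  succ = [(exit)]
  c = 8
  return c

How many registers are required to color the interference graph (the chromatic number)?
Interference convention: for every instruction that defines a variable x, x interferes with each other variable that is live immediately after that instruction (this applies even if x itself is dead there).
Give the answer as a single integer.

Block summaries:
  B0 def {g,m} use ∅
  B1 def {c,i} use {g}
  B2 def {k} use ∅
  B3 def {j} use {g}
  B4 def {i,k} use ∅
  B5 def {g,k} use {g,k}
  B6 def {c} use ∅

Liveness:
  B0: in=∅ out={g}
  B1: in={g} out={g}
  B2: in={g} out={g}
  B3: in={g} out={g}
  B4: in={g} out={g,k}
  B5: in={g,k} out=∅
  B6: in=∅ out=∅

Interfere edges:
  c: {g,i}
  g: {c,i,j,k,m}
  i: {c,g,k}
  j: {g}
  k: {g,i}
  m: {g}

Chromatic number:
  {c,g,i} pairwise interfere (3-clique) ⇒ χ ≥ 3
  assign c→c2 g→c0 i→c1 j→c1 k→c2 m→c1 — no edge inside a register ⇒ χ ≤ 3
  χ = 3

Answer: 3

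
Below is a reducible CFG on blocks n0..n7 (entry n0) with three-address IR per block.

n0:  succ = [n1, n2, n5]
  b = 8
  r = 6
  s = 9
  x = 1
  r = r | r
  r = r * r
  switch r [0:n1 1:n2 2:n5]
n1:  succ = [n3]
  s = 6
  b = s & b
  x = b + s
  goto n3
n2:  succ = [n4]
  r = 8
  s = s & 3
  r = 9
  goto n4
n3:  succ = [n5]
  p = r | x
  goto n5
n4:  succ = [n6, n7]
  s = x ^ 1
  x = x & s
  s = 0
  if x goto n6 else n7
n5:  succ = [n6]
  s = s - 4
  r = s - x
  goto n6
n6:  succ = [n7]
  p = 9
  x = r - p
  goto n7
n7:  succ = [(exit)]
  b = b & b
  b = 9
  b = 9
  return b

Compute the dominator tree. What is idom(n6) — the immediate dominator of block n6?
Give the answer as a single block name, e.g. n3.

idom tree: n1←n0 n2←n0 n3←n1 n4←n2 n5←n0 n6←n0 n7←n0
Dom at joins:
  n5: preds {n0,n3}: {n0} ∩ {n0,n1,n3} = {n0}; idom=n0
  n6: preds {n4,n5}: {n0,n2,n4} ∩ {n0,n5} = {n0}; idom=n0
  n7: preds {n4,n6}: {n0,n2,n4} ∩ {n0,n6} = {n0}; idom=n0

idom(n6) = n0

Answer: n0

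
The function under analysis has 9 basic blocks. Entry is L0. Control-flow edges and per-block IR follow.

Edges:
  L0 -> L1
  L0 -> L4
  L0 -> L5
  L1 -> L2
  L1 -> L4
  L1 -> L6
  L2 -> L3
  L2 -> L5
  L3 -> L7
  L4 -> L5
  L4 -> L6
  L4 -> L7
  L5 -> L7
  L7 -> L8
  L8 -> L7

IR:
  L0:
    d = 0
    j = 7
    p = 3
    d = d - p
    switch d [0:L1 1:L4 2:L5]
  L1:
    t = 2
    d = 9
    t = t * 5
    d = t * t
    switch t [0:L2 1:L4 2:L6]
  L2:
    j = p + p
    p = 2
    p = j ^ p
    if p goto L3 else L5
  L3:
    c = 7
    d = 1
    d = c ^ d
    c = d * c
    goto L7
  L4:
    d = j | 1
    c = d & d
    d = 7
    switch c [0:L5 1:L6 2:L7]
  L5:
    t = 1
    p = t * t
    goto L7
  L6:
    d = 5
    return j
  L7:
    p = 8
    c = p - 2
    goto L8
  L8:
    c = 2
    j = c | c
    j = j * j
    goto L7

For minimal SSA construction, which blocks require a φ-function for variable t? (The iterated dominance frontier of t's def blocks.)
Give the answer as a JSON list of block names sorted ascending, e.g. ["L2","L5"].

idom tree: L1←L0 L2←L1 L3←L2 L4←L0 L5←L0 L6←L0 L7←L0 L8←L7
Dom∩ at merges:
  L4: preds {L0,L1}: {L0} ∩ {L0,L1} = {L0}; idom=L0
  L5: preds {L0,L2,L4}: {L0} ∩ {L0,L1,L2} ∩ {L0,L4} = {L0}; idom=L0
  L6: preds {L1,L4}: {L0,L1} ∩ {L0,L4} = {L0}; idom=L0
  L7: preds {L3,L4,L5,L8}: {L0,L1,L2,L3} ∩ {L0,L4} ∩ {L0,L5} ∩ {L0,L7,L8} = {L0}; idom=L0

DF derivation:
  L4←L0: walk · to L0
  L4←L1: walk L1 to L0
  L5←L0: walk · to L0
  L5←L2: walk L2→L1 to L0
  L5←L4: walk L4 to L0
  L6←L1: walk L1 to L0
  L6←L4: walk L4 to L0
  L7←L3: walk L3→L2→L1 to L0
  L7←L4: walk L4 to L0
  L7←L5: walk L5 to L0
  L7←L8: walk L8→L7 to L0
  DF(L0)=∅
  DF(L1)={L4,L5,L6,L7}
  DF(L2)={L5,L7}
  DF(L3)={L7}
  DF(L4)={L5,L6,L7}
  DF(L5)={L7}
  DF(L6)=∅
  DF(L7)={L7}
  DF(L8)={L7}

φ for t: defs {L1,L5}
  DF⁺ = {L4,L5,L6,L7}

Answer: ["L4", "L5", "L6", "L7"]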